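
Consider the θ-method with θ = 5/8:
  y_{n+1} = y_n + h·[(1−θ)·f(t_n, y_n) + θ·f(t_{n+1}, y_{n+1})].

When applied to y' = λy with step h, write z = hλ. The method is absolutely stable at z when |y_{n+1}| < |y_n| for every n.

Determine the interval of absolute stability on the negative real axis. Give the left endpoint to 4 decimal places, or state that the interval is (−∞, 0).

Test eqn y'=λy, z=hλ:
  y_{n+1} = y_n + z·[3/8·y_n + 5/8·y_{n+1}] ⇒ (1 − 5/8z)y_{n+1} = (1 + 3/8z)y_n
  so R(z) = (1 + 3/8z)/(1 − 5/8z).

Solve |R(x)|<1 on ℝ⁻.
x=-1.77: |R|=0.1596
x=-2: |R|=0.1111
x=-10: |R|=0.3793
x=-100: |R|=0.5748
θ=5/8≥1/2 ⇒ |1+3/8x|<|1−5/8x| ∀x<0 ⇒ unbounded interval.

(−∞, 0) — no finite endpoint.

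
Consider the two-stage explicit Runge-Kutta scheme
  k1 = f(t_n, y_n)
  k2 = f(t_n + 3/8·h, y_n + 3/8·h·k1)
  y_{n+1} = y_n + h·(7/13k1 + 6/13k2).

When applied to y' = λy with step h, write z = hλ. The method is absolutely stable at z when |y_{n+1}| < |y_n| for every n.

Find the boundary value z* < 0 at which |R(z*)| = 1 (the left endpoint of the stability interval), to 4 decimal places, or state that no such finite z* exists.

On y'=λy, z=hλ:
  k1=λy_n ⇒ h·k1=z·y_n;  k2=λ(1+3/8z)y_n ⇒ h·k2=z(1+3/8z)y_n
  y_{n+1}/y_n = 1 + 7/13z + 6/13z(1+3/8z) = 1 + z + 9/52z²
  ⇒ R(z) = 1 + z + 9/52z².

Need |R(x)|<1, x<0.
x=-0.52: |R|=0.5268
R=1: x+9/52x²=0 ⇒ x=−52/9=-5.7778; min R=1−1/(4·9/52)=-0.4444>−1
Confirm numerically:
  x=-4.786: |R|=0.17846 <1
  x=-3.645: |R|=0.34550 <1
  x=-2.483: |R|=0.41593 <1
  x=-6.104: |R|=1.34464 >1
  x=-5.837: |R|=1.05983 >1
Stable set (-5.7778, 0).

z* = -5.7778.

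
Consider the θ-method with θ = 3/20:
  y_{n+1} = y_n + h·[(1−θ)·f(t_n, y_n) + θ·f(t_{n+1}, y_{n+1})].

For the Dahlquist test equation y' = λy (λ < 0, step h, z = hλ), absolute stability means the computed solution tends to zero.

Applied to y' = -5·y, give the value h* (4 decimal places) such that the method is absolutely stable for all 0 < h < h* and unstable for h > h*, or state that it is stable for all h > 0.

Set f=λy, z=hλ:
  y_{n+1} = y_n + z·[17/20·y_n + 3/20·y_{n+1}] ⇒ (1 − 3/20z)y_{n+1} = (1 + 17/20z)y_n
  R(z) = (1 + 17/20z)/(1 − 3/20z).

Find x<0 with |R(x)|<1.
x=-1.29: |R|=0.0809
R=−1: 1+17/20x = −1+3/20x ⇒ -7/10x=2 ⇒ x=2/(-7/10)=-2.8571
Confirm numerically:
  x=-2.471: |R|=0.80279 <1
  x=-2.249: |R|=0.68168 <1
  x=-1.570: |R|=0.27074 <1
  x=-3.252: |R|=1.18578 >1
  x=-2.994: |R|=1.06611 >1
  x=-2.990: |R|=1.06420 >1
Stable set (-2.8571, 0).

(-2.8571,0); λ=-5 ⇒ h* = (20/7)/5 = 0.5714.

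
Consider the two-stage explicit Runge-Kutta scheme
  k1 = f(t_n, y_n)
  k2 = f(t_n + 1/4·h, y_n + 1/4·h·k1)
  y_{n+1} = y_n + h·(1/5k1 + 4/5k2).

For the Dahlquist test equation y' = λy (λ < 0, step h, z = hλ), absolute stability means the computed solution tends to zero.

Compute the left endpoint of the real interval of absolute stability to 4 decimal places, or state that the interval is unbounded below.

On y'=λy, z=hλ:
  k1=λy_n ⇒ h·k1=z·y_n;  k2=λ(1+1/4z)y_n ⇒ h·k2=z(1+1/4z)y_n
  y_{n+1}/y_n = 1 + 1/5z + 4/5z(1+1/4z) = 1 + z + 1/5z²
  R(z) = 1 + z + 1/5z².

Boundary: |R(x)|=1, x<0.
x=-1.58: |R|=0.0807
R=1: x+1/5x²=0 ⇒ x=−5=-5.0000; min R=1−1/(4·1/5)=-0.2500>−1
Confirm numerically:
  x=-4.866: |R|=0.86959 <1
  x=-3.646: |R|=0.01266 <1
  x=-2.510: |R|=0.24998 <1
  x=-2.350: |R|=0.24550 <1
  x=-5.396: |R|=1.42736 >1
  x=-5.234: |R|=1.24495 >1
So |R|<1 on (-5.0000, 0).

z* = -5.0000.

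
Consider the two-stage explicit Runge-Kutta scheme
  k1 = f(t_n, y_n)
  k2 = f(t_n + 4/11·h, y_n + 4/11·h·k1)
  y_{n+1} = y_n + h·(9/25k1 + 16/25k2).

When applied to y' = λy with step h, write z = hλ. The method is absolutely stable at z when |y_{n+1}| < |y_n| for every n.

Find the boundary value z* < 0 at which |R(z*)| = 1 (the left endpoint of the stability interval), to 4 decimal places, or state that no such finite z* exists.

z* = -4.2969.

On y'=λy, z=hλ:
  k1=λy_n ⇒ h·k1=z·y_n;  k2=λ(1+4/11z)y_n ⇒ h·k2=z(1+4/11z)y_n
  y_{n+1}/y_n = 1 + 9/25z + 16/25z(1+4/11z) = 1 + z + 64/275z²
  R(z) = 1 + z + 64/275z².

Need |R(x)|<1, x<0.
x=-0.52: |R|=0.5429
R=1: x+64/275x²=0 ⇒ x=−275/64=-4.2969; min R=1−1/(4·64/275)=-0.0742>−1
Confirm numerically:
  x=-2.895: |R|=0.05549 <1
  x=-2.784: |R|=0.01979 <1
  x=-2.048: |R|=0.07187 <1
  x=-4.890: |R|=1.67500 >1
  x=-4.523: |R|=1.23802 >1
Stable set (-4.2969, 0).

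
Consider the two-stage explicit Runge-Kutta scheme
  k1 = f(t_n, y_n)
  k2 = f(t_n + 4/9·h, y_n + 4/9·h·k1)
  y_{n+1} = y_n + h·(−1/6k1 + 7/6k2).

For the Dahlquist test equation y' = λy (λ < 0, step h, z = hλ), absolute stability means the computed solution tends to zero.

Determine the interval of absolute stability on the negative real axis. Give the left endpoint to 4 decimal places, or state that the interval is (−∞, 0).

Set f=λy, z=hλ:
  k1=λy_n ⇒ h·k1=z·y_n;  k2=λ(1+4/9z)y_n ⇒ h·k2=z(1+4/9z)y_n
  y_{n+1}/y_n = 1 − 1/6z + 7/6z(1+4/9z) = 1 + z + 14/27z²
  Hence R(z) = 1 + z + 14/27z².

Need |R(x)|<1, x<0.
x=-0.47: |R|=0.6445
R=1: x+14/27x²=0 ⇒ x=−27/14=-1.9286; min R=1−1/(4·14/27)=0.5179>−1
Confirm numerically:
  x=-1.779: |R|=0.86203 <1
  x=-1.688: |R|=0.78944 <1
  x=-1.645: |R|=0.75812 <1
  x=-2.266: |R|=1.39647 >1
  x=-2.108: |R|=1.19612 >1
  x=-2.046: |R|=1.12458 >1
So |R|<1 on (-1.9286, 0).

z∈(-1.9286,0).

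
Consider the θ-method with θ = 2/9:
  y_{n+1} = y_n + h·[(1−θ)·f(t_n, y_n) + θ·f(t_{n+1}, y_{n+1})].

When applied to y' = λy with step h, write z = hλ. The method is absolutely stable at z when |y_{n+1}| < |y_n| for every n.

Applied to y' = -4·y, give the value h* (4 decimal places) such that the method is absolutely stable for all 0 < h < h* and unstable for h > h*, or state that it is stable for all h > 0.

(-3.6000,0); λ=-4 ⇒ h* = (18/5)/4 = 0.9000.

Set f=λy, z=hλ:
  y_{n+1} = y_n + z·[7/9·y_n + 2/9·y_{n+1}] ⇒ (1 − 2/9z)y_{n+1} = (1 + 7/9z)y_n
  R(z) = (1 + 7/9z)/(1 − 2/9z).

Need |R(x)|<1, x<0.
x=-0.64: |R|=0.4397
R=−1: 1+7/9x = −1+2/9x ⇒ -5/9x=2 ⇒ x=2/(-5/9)=-3.6000
Confirm numerically:
  x=-2.685: |R|=0.68163 <1
  x=-2.186: |R|=0.47128 <1
  x=-2.185: |R|=0.47083 <1
  x=-1.550: |R|=0.15289 <1
  x=-3.998: |R|=1.11709 >1
  x=-3.973: |R|=1.11006 >1
So |R|<1 on (-3.6000, 0).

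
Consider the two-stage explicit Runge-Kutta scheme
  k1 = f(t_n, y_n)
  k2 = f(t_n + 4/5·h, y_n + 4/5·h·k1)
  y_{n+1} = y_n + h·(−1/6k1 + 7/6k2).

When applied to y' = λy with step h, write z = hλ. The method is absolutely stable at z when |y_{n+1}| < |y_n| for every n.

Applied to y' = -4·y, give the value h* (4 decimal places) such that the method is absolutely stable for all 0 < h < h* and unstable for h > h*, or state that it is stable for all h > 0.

With y'=λy (z=hλ):
  k1=λy_n ⇒ h·k1=z·y_n;  k2=λ(1+4/5z)y_n ⇒ h·k2=z(1+4/5z)y_n
  y_{n+1}/y_n = 1 − 1/6z + 7/6z(1+4/5z) = 1 + z + 14/15z²
  Hence R(z) = 1 + z + 14/15z².

Find x<0 with |R(x)|<1.
x=-1.24: |R|=1.1951
R=1: x+14/15x²=0 ⇒ x=−15/14=-1.0714; min R=1−1/(4·14/15)=0.7321>−1
Confirm numerically:
  x=-0.821: |R|=0.80810 <1
  x=-0.725: |R|=0.76558 <1
  x=-0.470: |R|=0.73617 <1
  x=-1.527: |R|=1.64928 >1
  x=-1.371: |R|=1.38333 >1
  x=-1.165: |R|=1.10174 >1
So |R|<1 on (-1.0714, 0).

(-1.0714,0); λ=-4 ⇒ h* = (15/14)/4 = 0.2679.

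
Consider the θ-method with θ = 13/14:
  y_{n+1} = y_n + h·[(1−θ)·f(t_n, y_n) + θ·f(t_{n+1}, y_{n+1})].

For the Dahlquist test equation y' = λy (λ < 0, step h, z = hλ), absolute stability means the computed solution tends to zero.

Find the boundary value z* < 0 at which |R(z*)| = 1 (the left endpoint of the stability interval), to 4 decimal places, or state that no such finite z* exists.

With y'=λy (z=hλ):
  y_{n+1} = y_n + z·[1/14·y_n + 13/14·y_{n+1}] ⇒ (1 − 13/14z)y_{n+1} = (1 + 1/14z)y_n
  ⇒ R(z) = (1 + 1/14z)/(1 − 13/14z).

Find x<0 with |R(x)|<1.
x=-0.36: |R|=0.7302
x=-2: |R|=0.3000
x=-10: |R|=0.0278
x=-100: |R|=0.0654
θ=13/14≥1/2 ⇒ |1+1/14x|<|1−13/14x| ∀x<0 ⇒ interval (−∞,0).

unbounded; (−∞, 0).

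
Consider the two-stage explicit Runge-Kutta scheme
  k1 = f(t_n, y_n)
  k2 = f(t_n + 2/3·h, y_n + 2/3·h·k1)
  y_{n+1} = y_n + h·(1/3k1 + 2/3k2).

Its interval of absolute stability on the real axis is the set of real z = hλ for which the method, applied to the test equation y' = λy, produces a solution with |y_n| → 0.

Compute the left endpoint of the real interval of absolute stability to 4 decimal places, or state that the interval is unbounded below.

z* = -2.2500.

On y'=λy, z=hλ:
  k1=λy_n ⇒ h·k1=z·y_n;  k2=λ(1+2/3z)y_n ⇒ h·k2=z(1+2/3z)y_n
  y_{n+1}/y_n = 1 + 1/3z + 2/3z(1+2/3z) = 1 + z + 4/9z²
  R(z) = 1 + z + 4/9z².

Find x<0 with |R(x)|<1.
x=-0.74: |R|=0.5034
R=1: x+4/9x²=0 ⇒ x=−9/4=-2.2500; min R=1−1/(4·4/9)=0.4375>−1
Confirm numerically:
  x=-2.223: |R|=0.97332 <1
  x=-1.926: |R|=0.72266 <1
  x=-1.470: |R|=0.49040 <1
  x=-0.936: |R|=0.45338 <1
  x=-2.848: |R|=1.75694 >1
  x=-2.843: |R|=1.74929 >1
Interval (-2.2500, 0).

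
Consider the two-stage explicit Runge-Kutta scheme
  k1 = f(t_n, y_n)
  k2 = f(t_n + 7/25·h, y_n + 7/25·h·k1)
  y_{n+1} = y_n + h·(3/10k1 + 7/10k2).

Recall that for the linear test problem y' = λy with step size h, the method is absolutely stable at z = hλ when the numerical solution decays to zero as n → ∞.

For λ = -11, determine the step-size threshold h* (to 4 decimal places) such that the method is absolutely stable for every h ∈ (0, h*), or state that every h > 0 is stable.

Test eqn y'=λy, z=hλ:
  k1=λy_n ⇒ h·k1=z·y_n;  k2=λ(1+7/25z)y_n ⇒ h·k2=z(1+7/25z)y_n
  y_{n+1}/y_n = 1 + 3/10z + 7/10z(1+7/25z) = 1 + z + 49/250z²
  Hence R(z) = 1 + z + 49/250z².

Find x<0 with |R(x)|<1.
x=-0.54: |R|=0.5172
R=1: x+49/250x²=0 ⇒ x=−250/49=-5.1020; min R=1−1/(4·49/250)=-0.2755>−1
Confirm numerically:
  x=-4.158: |R|=0.23064 <1
  x=-3.611: |R|=0.05529 <1
  x=-2.452: |R|=0.27359 <1
  x=-2.205: |R|=0.25204 <1
  x=-5.288: |R|=1.19274 >1
  x=-5.218: |R|=1.11859 >1
  x=-5.187: |R|=1.08637 >1
Stable set (-5.1020, 0).

(-5.1020,0); λ=-11 ⇒ h* = (250/49)/11 = 0.4638.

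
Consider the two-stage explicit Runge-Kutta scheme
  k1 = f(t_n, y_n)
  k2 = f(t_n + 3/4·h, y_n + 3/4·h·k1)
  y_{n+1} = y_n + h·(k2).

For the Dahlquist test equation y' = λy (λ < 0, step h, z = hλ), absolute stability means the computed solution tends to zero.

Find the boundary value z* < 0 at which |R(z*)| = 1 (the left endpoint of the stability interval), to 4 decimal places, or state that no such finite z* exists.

z* = -1.3333.

With y'=λy (z=hλ):
  k1=λy_n ⇒ h·k1=z·y_n;  k2=λ(1+3/4z)y_n ⇒ h·k2=z(1+3/4z)y_n
  y_{n+1}/y_n = 1 + z(1+3/4z) = 1 + z + 3/4z²
  so R(z) = 1 + z + 3/4z².

Need |R(x)|<1, x<0.
x=-1.69: |R|=1.4521
R=1: x+3/4x²=0 ⇒ x=−4/3=-1.3333; min R=1−1/(4·3/4)=0.6667>−1
Confirm numerically:
  x=-1.217: |R|=0.89382 <1
  x=-0.934: |R|=0.72027 <1
  x=-0.933: |R|=0.71987 <1
  x=-0.873: |R|=0.69860 <1
  x=-1.711: |R|=1.48464 >1
  x=-1.660: |R|=1.40670 >1
  x=-1.527: |R|=1.22180 >1
Interval (-1.3333, 0).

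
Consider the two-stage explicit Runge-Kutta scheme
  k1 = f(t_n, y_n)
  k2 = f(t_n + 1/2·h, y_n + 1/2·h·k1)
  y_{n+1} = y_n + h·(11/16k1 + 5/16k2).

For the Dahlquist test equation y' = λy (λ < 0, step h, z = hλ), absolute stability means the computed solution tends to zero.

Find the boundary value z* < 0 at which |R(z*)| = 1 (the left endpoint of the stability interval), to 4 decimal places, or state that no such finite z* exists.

z* = -6.4000.

Set f=λy, z=hλ:
  k1=λy_n ⇒ h·k1=z·y_n;  k2=λ(1+1/2z)y_n ⇒ h·k2=z(1+1/2z)y_n
  y_{n+1}/y_n = 1 + 11/16z + 5/16z(1+1/2z) = 1 + z + 5/32z²
  so R(z) = 1 + z + 5/32z².

Boundary: |R(x)|=1, x<0.
x=-1.56: |R|=0.1798
R=1: x+5/32x²=0 ⇒ x=−32/5=-6.4000; min R=1−1/(4·5/32)=-0.6000>−1
Confirm numerically:
  x=-5.702: |R|=0.37813 <1
  x=-3.540: |R|=0.58194 <1
  x=-3.423: |R|=0.59223 <1
  x=-2.566: |R|=0.53719 <1
  x=-6.979: |R|=1.63138 >1
  x=-6.749: |R|=1.36803 >1
So |R|<1 on (-6.4000, 0).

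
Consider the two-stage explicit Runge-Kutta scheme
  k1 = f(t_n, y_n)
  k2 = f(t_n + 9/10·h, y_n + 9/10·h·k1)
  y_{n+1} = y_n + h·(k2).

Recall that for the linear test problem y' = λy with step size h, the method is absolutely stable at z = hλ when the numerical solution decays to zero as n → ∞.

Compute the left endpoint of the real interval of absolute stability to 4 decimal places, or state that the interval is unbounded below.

With y'=λy (z=hλ):
  k1=λy_n ⇒ h·k1=z·y_n;  k2=λ(1+9/10z)y_n ⇒ h·k2=z(1+9/10z)y_n
  y_{n+1}/y_n = 1 + z(1+9/10z) = 1 + z + 9/10z²
  so R(z) = 1 + z + 9/10z².

Need |R(x)|<1, x<0.
x=-1.78: |R|=2.0716
R=1: x+9/10x²=0 ⇒ x=−10/9=-1.1111; min R=1−1/(4·9/10)=0.7222>−1
Confirm numerically:
  x=-1.073: |R|=0.96320 <1
  x=-0.925: |R|=0.84506 <1
  x=-0.605: |R|=0.72442 <1
  x=-1.595: |R|=1.69462 >1
  x=-1.443: |R|=1.43102 >1
Stable set (-1.1111, 0).

z* = -1.1111.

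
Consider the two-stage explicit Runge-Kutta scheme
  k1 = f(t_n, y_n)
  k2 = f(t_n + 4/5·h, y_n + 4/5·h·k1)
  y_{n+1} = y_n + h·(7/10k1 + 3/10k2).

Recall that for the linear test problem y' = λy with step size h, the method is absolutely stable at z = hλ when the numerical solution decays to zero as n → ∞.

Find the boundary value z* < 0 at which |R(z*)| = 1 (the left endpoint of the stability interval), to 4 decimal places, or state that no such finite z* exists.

With y'=λy (z=hλ):
  k1=λy_n ⇒ h·k1=z·y_n;  k2=λ(1+4/5z)y_n ⇒ h·k2=z(1+4/5z)y_n
  y_{n+1}/y_n = 1 + 7/10z + 3/10z(1+4/5z) = 1 + z + 6/25z²
  so R(z) = 1 + z + 6/25z².

Need |R(x)|<1, x<0.
x=-0.96: |R|=0.2612
R=1: x+6/25x²=0 ⇒ x=−25/6=-4.1667; min R=1−1/(4·6/25)=-0.0417>−1
Confirm numerically:
  x=-2.968: |R|=0.14617 <1
  x=-2.598: |R|=0.02190 <1
  x=-2.082: |R|=0.04167 <1
  x=-4.466: |R|=1.32084 >1
  x=-4.267: |R|=1.10275 >1
  x=-4.219: |R|=1.05299 >1
Stable set (-4.1667, 0).

z* = -4.1667.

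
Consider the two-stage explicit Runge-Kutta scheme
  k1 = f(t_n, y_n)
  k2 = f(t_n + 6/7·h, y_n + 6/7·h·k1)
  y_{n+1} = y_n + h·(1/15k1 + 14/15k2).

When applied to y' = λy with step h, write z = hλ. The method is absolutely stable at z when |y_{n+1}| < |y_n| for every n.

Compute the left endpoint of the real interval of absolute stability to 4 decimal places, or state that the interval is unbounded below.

z* = -1.2500.

Test eqn y'=λy, z=hλ:
  k1=λy_n ⇒ h·k1=z·y_n;  k2=λ(1+6/7z)y_n ⇒ h·k2=z(1+6/7z)y_n
  y_{n+1}/y_n = 1 + 1/15z + 14/15z(1+6/7z) = 1 + z + 4/5z²
  ⇒ R(z) = 1 + z + 4/5z².

Need |R(x)|<1, x<0.
x=-0.39: |R|=0.7317
R=1: x+4/5x²=0 ⇒ x=−5/4=-1.2500; min R=1−1/(4·4/5)=0.6875>−1
Confirm numerically:
  x=-1.203: |R|=0.95477 <1
  x=-0.580: |R|=0.68912 <1
  x=-0.524: |R|=0.69566 <1
  x=-1.674: |R|=1.56782 >1
  x=-1.458: |R|=1.24261 >1
Stable set (-1.2500, 0).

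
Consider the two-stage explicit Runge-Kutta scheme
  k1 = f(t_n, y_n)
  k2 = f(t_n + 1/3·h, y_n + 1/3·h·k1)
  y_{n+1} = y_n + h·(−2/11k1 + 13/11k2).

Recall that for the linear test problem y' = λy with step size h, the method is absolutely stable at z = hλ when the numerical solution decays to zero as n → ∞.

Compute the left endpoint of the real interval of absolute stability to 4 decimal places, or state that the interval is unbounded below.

On y'=λy, z=hλ:
  k1=λy_n ⇒ h·k1=z·y_n;  k2=λ(1+1/3z)y_n ⇒ h·k2=z(1+1/3z)y_n
  y_{n+1}/y_n = 1 − 2/11z + 13/11z(1+1/3z) = 1 + z + 13/33z²
  ⇒ R(z) = 1 + z + 13/33z².

Boundary: |R(x)|=1, x<0.
x=-0.56: |R|=0.5635
R=1: x+13/33x²=0 ⇒ x=−33/13=-2.5385; min R=1−1/(4·13/33)=0.3654>−1
Confirm numerically:
  x=-2.515: |R|=0.97676 <1
  x=-2.179: |R|=0.69144 <1
  x=-1.051: |R|=0.38415 <1
  x=-2.774: |R|=1.25739 >1
  x=-2.631: |R|=1.09591 >1
So |R|<1 on (-2.5385, 0).

left endpoint -2.5385.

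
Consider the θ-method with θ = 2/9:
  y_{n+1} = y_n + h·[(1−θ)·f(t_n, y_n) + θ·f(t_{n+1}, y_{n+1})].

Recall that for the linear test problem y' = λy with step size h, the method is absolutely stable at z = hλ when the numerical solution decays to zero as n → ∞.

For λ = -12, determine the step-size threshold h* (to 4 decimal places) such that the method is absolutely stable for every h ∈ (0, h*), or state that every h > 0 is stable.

(-3.6000,0); λ=-12 ⇒ h* = (18/5)/12 = 0.3000.

On y'=λy, z=hλ:
  y_{n+1} = y_n + z·[7/9·y_n + 2/9·y_{n+1}] ⇒ (1 − 2/9z)y_{n+1} = (1 + 7/9z)y_n
  so R(z) = (1 + 7/9z)/(1 − 2/9z).

Need |R(x)|<1, x<0.
x=-0.44: |R|=0.5992
R=−1: 1+7/9x = −1+2/9x ⇒ -5/9x=2 ⇒ x=2/(-5/9)=-3.6000
Confirm numerically:
  x=-3.551: |R|=0.98478 <1
  x=-2.942: |R|=0.77896 <1
  x=-2.329: |R|=0.53470 <1
  x=-1.989: |R|=0.37933 <1
  x=-4.157: |R|=1.16085 >1
  x=-4.127: |R|=1.15272 >1
  x=-4.030: |R|=1.12603 >1
So |R|<1 on (-3.6000, 0).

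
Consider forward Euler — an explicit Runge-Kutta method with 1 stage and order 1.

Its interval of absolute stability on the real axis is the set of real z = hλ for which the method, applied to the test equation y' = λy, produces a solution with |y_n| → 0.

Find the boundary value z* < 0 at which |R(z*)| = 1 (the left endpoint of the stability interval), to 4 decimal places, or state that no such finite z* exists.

z* = -2.0000.

Set f=λy, z=hλ:
  order 1, 1-stage ⇒ R(z)=1+z
  (e.g. R(-0.52)=0.48000, |R|=0.48000)

Need |R(x)|<1, x<0.
x=-0.52: |R|=0.4800
|R(-1.71)|=0.7100 |R(-1.26)|=0.2600 |R(-0.75)|=0.2500
Bisect:
  x_lo=-2.4631 |R|=1.4631  x_hi=-0.2736 |R|=0.7264
  mid=-1.36837 |R|=0.36837 →hi
  mid=-1.91575 |R|=0.91575 →hi
  mid=-2.18944 |R|=1.18944 →lo
  mid=-2.05260 |R|=1.05260 →lo
  mid=-1.98417 |R|=0.98417 →hi
  mid=-2.01839 |R|=1.01839 →lo
  mid=-2.00128 |R|=1.00128 →lo
  mid=-1.99273 |R|=0.99273 →hi
  ...
  [-2.00008,-1.99994] ⇒ x*=-2.0000
Stable set (-2.0000, 0).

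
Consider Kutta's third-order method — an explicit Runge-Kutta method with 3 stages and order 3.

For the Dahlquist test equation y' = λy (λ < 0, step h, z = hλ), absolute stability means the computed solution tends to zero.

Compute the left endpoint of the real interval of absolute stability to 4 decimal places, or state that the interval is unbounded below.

left endpoint -2.5127.

Set f=λy, z=hλ:
  order 3, 3-stage ⇒ R(z)=1+z+z^2/2+z^3/6
  (e.g. R(-0.31)=0.73308, |R|=0.73308)

Solve |R(x)|<1 on ℝ⁻.
x=-0.31: |R|=0.7331
|R(-2.55)|=1.0623 |R(-0.7)|=0.4878 |R(-0.59)|=0.5498
Bisect:
  x_lo=-3.4117 |R|=3.2103  x_hi=-0.1783 |R|=0.8367
  mid=-1.79499 |R|=0.14790 →hi
  mid=-2.60334 |R|=1.15528 →lo
  mid=-2.19916 |R|=0.55365 →hi
  mid=-2.40125 |R|=0.82585 →hi
  mid=-2.50229 |R|=0.98290 →hi
  mid=-2.55281 |R|=1.06711 →lo
  mid=-2.52755 |R|=1.02451 →lo
  mid=-2.51492 |R|=1.00358 →lo
  ...
  [-2.51275,-2.51256] ⇒ x*=-2.5127
So |R|<1 on (-2.5127, 0).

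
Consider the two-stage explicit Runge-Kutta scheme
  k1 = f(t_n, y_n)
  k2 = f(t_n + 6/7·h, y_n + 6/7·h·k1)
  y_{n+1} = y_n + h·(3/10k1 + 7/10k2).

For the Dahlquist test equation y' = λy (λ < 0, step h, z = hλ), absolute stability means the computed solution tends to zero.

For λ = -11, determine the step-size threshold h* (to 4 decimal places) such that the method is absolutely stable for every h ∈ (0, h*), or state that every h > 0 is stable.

Test eqn y'=λy, z=hλ:
  k1=λy_n ⇒ h·k1=z·y_n;  k2=λ(1+6/7z)y_n ⇒ h·k2=z(1+6/7z)y_n
  y_{n+1}/y_n = 1 + 3/10z + 7/10z(1+6/7z) = 1 + z + 3/5z²
  so R(z) = 1 + z + 3/5z².

Find x<0 with |R(x)|<1.
x=-1.52: |R|=0.8662
R=1: x+3/5x²=0 ⇒ x=−5/3=-1.6667; min R=1−1/(4·3/5)=0.5833>−1
Confirm numerically:
  x=-1.613: |R|=0.94806 <1
  x=-1.391: |R|=0.76993 <1
  x=-1.256: |R|=0.69052 <1
  x=-0.951: |R|=0.59164 <1
  x=-2.027: |R|=1.43824 >1
  x=-2.025: |R|=1.43537 >1
  x=-1.819: |R|=1.16626 >1
So |R|<1 on (-1.6667, 0).

(-1.6667,0); λ=-11 ⇒ h* = (5/3)/11 = 0.1515.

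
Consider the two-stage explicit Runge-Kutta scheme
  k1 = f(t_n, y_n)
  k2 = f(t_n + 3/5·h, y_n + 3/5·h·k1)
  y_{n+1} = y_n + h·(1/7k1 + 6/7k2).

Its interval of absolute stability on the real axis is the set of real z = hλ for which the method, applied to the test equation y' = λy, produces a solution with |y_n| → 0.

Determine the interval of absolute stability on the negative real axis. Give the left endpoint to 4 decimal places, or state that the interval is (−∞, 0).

With y'=λy (z=hλ):
  k1=λy_n ⇒ h·k1=z·y_n;  k2=λ(1+3/5z)y_n ⇒ h·k2=z(1+3/5z)y_n
  y_{n+1}/y_n = 1 + 1/7z + 6/7z(1+3/5z) = 1 + z + 18/35z²
  Hence R(z) = 1 + z + 18/35z².

Boundary: |R(x)|=1, x<0.
x=-0.36: |R|=0.7067
R=1: x+18/35x²=0 ⇒ x=−35/18=-1.9444; min R=1−1/(4·18/35)=0.5139>−1
Confirm numerically:
  x=-1.893: |R|=0.94992 <1
  x=-1.276: |R|=0.56135 <1
  x=-0.927: |R|=0.51494 <1
  x=-2.264: |R|=1.37207 >1
  x=-2.145: |R|=1.22124 >1
Interval (-1.9444, 0).

z∈(-1.9444,0).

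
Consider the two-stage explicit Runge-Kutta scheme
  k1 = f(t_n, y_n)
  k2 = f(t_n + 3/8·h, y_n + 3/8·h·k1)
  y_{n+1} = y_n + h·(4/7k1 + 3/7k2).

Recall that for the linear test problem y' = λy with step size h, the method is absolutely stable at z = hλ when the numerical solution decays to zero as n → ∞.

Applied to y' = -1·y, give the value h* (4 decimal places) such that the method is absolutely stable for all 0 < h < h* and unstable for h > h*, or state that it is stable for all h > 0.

(-6.2222,0); λ=-1 ⇒ h* = (56/9)/1 = 6.2222.

On y'=λy, z=hλ:
  k1=λy_n ⇒ h·k1=z·y_n;  k2=λ(1+3/8z)y_n ⇒ h·k2=z(1+3/8z)y_n
  y_{n+1}/y_n = 1 + 4/7z + 3/7z(1+3/8z) = 1 + z + 9/56z²
  R(z) = 1 + z + 9/56z².

Boundary: |R(x)|=1, x<0.
x=-1.11: |R|=0.0880
R=1: x+9/56x²=0 ⇒ x=−56/9=-6.2222; min R=1−1/(4·9/56)=-0.5556>−1
Confirm numerically:
  x=-5.007: |R|=0.02212 <1
  x=-4.940: |R|=0.01799 <1
  x=-2.852: |R|=0.54477 <1
  x=-2.755: |R|=0.53517 <1
  x=-6.800: |R|=1.63143 >1
  x=-6.497: |R|=1.28691 >1
  x=-6.476: |R|=1.26413 >1
Interval (-6.2222, 0).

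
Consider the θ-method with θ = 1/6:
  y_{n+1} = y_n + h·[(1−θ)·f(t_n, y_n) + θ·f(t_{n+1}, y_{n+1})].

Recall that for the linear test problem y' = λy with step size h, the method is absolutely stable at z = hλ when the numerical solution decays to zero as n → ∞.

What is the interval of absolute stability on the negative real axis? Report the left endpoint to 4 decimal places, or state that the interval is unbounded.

With y'=λy (z=hλ):
  y_{n+1} = y_n + z·[5/6·y_n + 1/6·y_{n+1}] ⇒ (1 − 1/6z)y_{n+1} = (1 + 5/6z)y_n
  ⇒ R(z) = (1 + 5/6z)/(1 − 1/6z).

Need |R(x)|<1, x<0.
x=-1.44: |R|=0.1613
R=−1: 1+5/6x = −1+1/6x ⇒ -2/3x=2 ⇒ x=2/(-2/3)=-3.0000
Confirm numerically:
  x=-2.662: |R|=0.84392 <1
  x=-1.812: |R|=0.39171 <1
  x=-1.745: |R|=0.35184 <1
  x=-1.563: |R|=0.23998 <1
  x=-3.329: |R|=1.14107 >1
  x=-3.049: |R|=1.02166 >1
So |R|<1 on (-3.0000, 0).

z∈(-3.0000,0).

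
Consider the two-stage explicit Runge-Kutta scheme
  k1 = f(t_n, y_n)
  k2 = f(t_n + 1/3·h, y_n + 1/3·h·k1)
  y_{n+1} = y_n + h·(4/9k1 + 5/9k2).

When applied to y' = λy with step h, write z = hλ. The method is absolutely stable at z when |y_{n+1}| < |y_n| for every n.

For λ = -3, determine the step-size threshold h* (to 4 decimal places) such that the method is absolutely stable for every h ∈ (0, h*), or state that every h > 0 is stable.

(-5.4000,0); λ=-3 ⇒ h* = (27/5)/3 = 1.8000.

Test eqn y'=λy, z=hλ:
  k1=λy_n ⇒ h·k1=z·y_n;  k2=λ(1+1/3z)y_n ⇒ h·k2=z(1+1/3z)y_n
  y_{n+1}/y_n = 1 + 4/9z + 5/9z(1+1/3z) = 1 + z + 5/27z²
  R(z) = 1 + z + 5/27z².

Need |R(x)|<1, x<0.
x=-0.55: |R|=0.5060
R=1: x+5/27x²=0 ⇒ x=−27/5=-5.4000; min R=1−1/(4·5/27)=-0.3500>−1
Confirm numerically:
  x=-4.772: |R|=0.44503 <1
  x=-3.702: |R|=0.16407 <1
  x=-3.599: |R|=0.20033 <1
  x=-5.597: |R|=1.20419 >1
  x=-5.594: |R|=1.20097 >1
  x=-5.454: |R|=1.05454 >1
Interval (-5.4000, 0).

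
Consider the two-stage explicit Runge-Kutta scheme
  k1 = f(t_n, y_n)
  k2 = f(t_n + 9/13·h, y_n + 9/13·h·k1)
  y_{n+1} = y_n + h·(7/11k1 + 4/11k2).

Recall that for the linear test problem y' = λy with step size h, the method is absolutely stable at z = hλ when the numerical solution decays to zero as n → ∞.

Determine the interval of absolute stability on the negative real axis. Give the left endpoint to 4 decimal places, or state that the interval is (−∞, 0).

(-3.9722, 0).

With y'=λy (z=hλ):
  k1=λy_n ⇒ h·k1=z·y_n;  k2=λ(1+9/13z)y_n ⇒ h·k2=z(1+9/13z)y_n
  y_{n+1}/y_n = 1 + 7/11z + 4/11z(1+9/13z) = 1 + z + 36/143z²
  so R(z) = 1 + z + 36/143z².

Find x<0 with |R(x)|<1.
x=-1.3: |R|=0.1255
R=1: x+36/143x²=0 ⇒ x=−143/36=-3.9722; min R=1−1/(4·36/143)=0.0069>−1
Confirm numerically:
  x=-3.877: |R|=0.90706 <1
  x=-2.057: |R|=0.00821 <1
  x=-1.992: |R|=0.00695 <1
  x=-1.760: |R|=0.01982 <1
  x=-4.547: |R|=1.65795 >1
  x=-4.258: |R|=1.30634 >1
Interval (-3.9722, 0).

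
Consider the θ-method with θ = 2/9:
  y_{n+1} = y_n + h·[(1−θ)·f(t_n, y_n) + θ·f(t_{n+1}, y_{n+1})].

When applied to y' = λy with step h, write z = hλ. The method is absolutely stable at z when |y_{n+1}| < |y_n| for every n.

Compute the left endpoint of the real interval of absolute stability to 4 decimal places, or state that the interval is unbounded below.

On y'=λy, z=hλ:
  y_{n+1} = y_n + z·[7/9·y_n + 2/9·y_{n+1}] ⇒ (1 − 2/9z)y_{n+1} = (1 + 7/9z)y_n
  ⇒ R(z) = (1 + 7/9z)/(1 − 2/9z).

Find x<0 with |R(x)|<1.
x=-0.95: |R|=0.2156
R=−1: 1+7/9x = −1+2/9x ⇒ -5/9x=2 ⇒ x=2/(-5/9)=-3.6000
Confirm numerically:
  x=-2.928: |R|=0.77383 <1
  x=-2.591: |R|=0.64427 <1
  x=-2.041: |R|=0.40414 <1
  x=-4.052: |R|=1.13213 >1
  x=-4.032: |R|=1.12658 >1
Interval (-3.6000, 0).

z* = -3.6000.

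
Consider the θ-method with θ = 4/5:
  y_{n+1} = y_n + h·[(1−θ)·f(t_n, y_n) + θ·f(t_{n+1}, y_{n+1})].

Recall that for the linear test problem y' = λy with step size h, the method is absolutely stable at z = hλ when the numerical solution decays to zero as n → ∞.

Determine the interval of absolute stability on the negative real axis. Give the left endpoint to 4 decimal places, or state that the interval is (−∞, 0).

(−∞, 0) — no finite endpoint.

Set f=λy, z=hλ:
  y_{n+1} = y_n + z·[1/5·y_n + 4/5·y_{n+1}] ⇒ (1 − 4/5z)y_{n+1} = (1 + 1/5z)y_n
  ⇒ R(z) = (1 + 1/5z)/(1 − 4/5z).

Solve |R(x)|<1 on ℝ⁻.
x=-0.33: |R|=0.7389
x=-2: |R|=0.2308
x=-10: |R|=0.1111
x=-100: |R|=0.2346
θ=4/5≥1/2 ⇒ |1+1/5x|<|1−4/5x| ∀x<0 ⇒ stable on all of ℝ⁻.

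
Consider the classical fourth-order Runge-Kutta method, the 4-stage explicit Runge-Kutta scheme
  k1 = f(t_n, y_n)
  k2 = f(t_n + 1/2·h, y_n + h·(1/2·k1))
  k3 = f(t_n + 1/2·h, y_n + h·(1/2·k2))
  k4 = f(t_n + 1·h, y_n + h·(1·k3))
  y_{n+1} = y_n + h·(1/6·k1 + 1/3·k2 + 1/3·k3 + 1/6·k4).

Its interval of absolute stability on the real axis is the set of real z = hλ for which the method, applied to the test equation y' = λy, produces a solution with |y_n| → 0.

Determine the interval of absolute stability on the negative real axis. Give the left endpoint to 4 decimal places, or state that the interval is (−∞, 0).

On y'=λy, z=hλ:
  order 4, 4-stage ⇒ R(z)=1+z+z^2/2+z^3/6+z^4/24
  (e.g. R(-1.72)=0.27580, |R|=0.27580)

Find x<0 with |R(x)|<1.
x=-1.72: |R|=0.2758
|R(-3.12)|=1.6336 |R(-2.94)|=1.2594 |R(-1.3)|=0.2978
Bisect:
  x_lo=-3.6398 |R|=3.2605  x_hi=-0.2985 |R|=0.7420
  mid=-1.96912 |R|=0.32351 →hi
  mid=-2.80445 |R|=1.02926 →lo
  mid=-2.38678 |R|=0.54764 →hi
  mid=-2.59561 |R|=0.74971 →hi
  mid=-2.70003 |R|=0.87888 →hi
  mid=-2.75224 |R|=0.95130 →hi
  mid=-2.77834 |R|=0.98957 →hi
  mid=-2.79140 |R|=1.00924 →lo
  mid=-2.78487 |R|=0.99936 →hi
  ...
  [-2.78548,-2.78528] ⇒ x*=-2.7853
Interval (-2.7853, 0).

(-2.7853, 0).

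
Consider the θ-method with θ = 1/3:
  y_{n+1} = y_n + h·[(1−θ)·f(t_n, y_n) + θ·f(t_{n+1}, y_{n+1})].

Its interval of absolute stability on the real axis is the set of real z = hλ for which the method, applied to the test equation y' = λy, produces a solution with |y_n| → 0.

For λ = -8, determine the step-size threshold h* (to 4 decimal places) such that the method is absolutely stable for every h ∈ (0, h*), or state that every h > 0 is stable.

On y'=λy, z=hλ:
  y_{n+1} = y_n + z·[2/3·y_n + 1/3·y_{n+1}] ⇒ (1 − 1/3z)y_{n+1} = (1 + 2/3z)y_n
  so R(z) = (1 + 2/3z)/(1 − 1/3z).

Need |R(x)|<1, x<0.
x=-0.82: |R|=0.3560
R=−1: 1+2/3x = −1+1/3x ⇒ -1/3x=2 ⇒ x=2/(-1/3)=-6.0000
Confirm numerically:
  x=-5.795: |R|=0.97669 <1
  x=-5.356: |R|=0.92293 <1
  x=-4.082: |R|=0.72917 <1
  x=-3.866: |R|=0.68919 <1
  x=-6.265: |R|=1.02860 >1
  x=-6.261: |R|=1.02818 >1
  x=-6.049: |R|=1.00541 >1
Interval (-6.0000, 0).

(-6.0000,0); λ=-8 ⇒ h* = (6)/8 = 0.7500.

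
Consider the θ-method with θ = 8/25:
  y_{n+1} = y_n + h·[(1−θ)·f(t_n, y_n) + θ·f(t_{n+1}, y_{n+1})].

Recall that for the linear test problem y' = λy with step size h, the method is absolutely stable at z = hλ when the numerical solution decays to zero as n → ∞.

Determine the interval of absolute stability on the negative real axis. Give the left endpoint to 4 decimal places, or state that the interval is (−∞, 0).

Test eqn y'=λy, z=hλ:
  y_{n+1} = y_n + z·[17/25·y_n + 8/25·y_{n+1}] ⇒ (1 − 8/25z)y_{n+1} = (1 + 17/25z)y_n
  ⇒ R(z) = (1 + 17/25z)/(1 − 8/25z).

Boundary: |R(x)|=1, x<0.
x=-0.41: |R|=0.6376
R=−1: 1+17/25x = −1+8/25x ⇒ -9/25x=2 ⇒ x=2/(-9/25)=-5.5556
Confirm numerically:
  x=-5.228: |R|=0.95588 <1
  x=-3.281: |R|=0.60055 <1
  x=-3.152: |R|=0.56922 <1
  x=-5.857: |R|=1.03776 >1
  x=-5.682: |R|=1.01615 >1
Stable set (-5.5556, 0).

(-5.5556, 0).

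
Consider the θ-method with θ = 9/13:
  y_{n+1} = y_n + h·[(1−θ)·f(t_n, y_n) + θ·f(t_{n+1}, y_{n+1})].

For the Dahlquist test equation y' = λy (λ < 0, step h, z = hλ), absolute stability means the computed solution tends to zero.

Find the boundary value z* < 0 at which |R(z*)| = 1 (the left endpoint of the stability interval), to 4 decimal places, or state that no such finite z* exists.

Test eqn y'=λy, z=hλ:
  y_{n+1} = y_n + z·[4/13·y_n + 9/13·y_{n+1}] ⇒ (1 − 9/13z)y_{n+1} = (1 + 4/13z)y_n
  R(z) = (1 + 4/13z)/(1 − 9/13z).

Boundary: |R(x)|=1, x<0.
x=-0.6: |R|=0.5761
x=-2: |R|=0.1613
x=-10: |R|=0.2621
x=-100: |R|=0.4239
θ=9/13≥1/2 ⇒ |1+4/13x|<|1−9/13x| ∀x<0 ⇒ stable on all of ℝ⁻.

(−∞, 0) — no finite endpoint.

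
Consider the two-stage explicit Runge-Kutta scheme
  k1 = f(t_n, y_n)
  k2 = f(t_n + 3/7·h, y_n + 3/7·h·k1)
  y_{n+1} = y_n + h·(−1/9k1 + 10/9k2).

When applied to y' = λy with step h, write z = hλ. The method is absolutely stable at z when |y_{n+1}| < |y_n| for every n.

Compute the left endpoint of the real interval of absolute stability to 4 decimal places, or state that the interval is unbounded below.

Set f=λy, z=hλ:
  k1=λy_n ⇒ h·k1=z·y_n;  k2=λ(1+3/7z)y_n ⇒ h·k2=z(1+3/7z)y_n
  y_{n+1}/y_n = 1 − 1/9z + 10/9z(1+3/7z) = 1 + z + 10/21z²
  ⇒ R(z) = 1 + z + 10/21z².

Find x<0 with |R(x)|<1.
x=-0.32: |R|=0.7288
R=1: x+10/21x²=0 ⇒ x=−21/10=-2.1000; min R=1−1/(4·10/21)=0.4750>−1
Confirm numerically:
  x=-1.438: |R|=0.54669 <1
  x=-0.877: |R|=0.48925 <1
  x=-0.858: |R|=0.49255 <1
  x=-2.579: |R|=1.58826 >1
  x=-2.352: |R|=1.28224 >1
Stable set (-2.1000, 0).

left endpoint -2.1000.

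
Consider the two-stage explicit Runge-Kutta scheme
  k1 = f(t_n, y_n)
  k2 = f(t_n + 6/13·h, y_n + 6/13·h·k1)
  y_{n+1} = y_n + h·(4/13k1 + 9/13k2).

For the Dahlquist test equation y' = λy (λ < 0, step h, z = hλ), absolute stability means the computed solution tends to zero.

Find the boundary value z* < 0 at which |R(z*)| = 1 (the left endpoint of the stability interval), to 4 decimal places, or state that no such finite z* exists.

Set f=λy, z=hλ:
  k1=λy_n ⇒ h·k1=z·y_n;  k2=λ(1+6/13z)y_n ⇒ h·k2=z(1+6/13z)y_n
  y_{n+1}/y_n = 1 + 4/13z + 9/13z(1+6/13z) = 1 + z + 54/169z²
  R(z) = 1 + z + 54/169z².

Boundary: |R(x)|=1, x<0.
x=-1.27: |R|=0.2454
R=1: x+54/169x²=0 ⇒ x=−169/54=-3.1296; min R=1−1/(4·54/169)=0.2176>−1
Confirm numerically:
  x=-2.494: |R|=0.49347 <1
  x=-2.090: |R|=0.30572 <1
  x=-1.660: |R|=0.22049 <1
  x=-1.559: |R|=0.21760 <1
  x=-3.709: |R|=1.68663 >1
  x=-3.568: |R|=1.49977 >1
  x=-3.383: |R|=1.27388 >1
Interval (-3.1296, 0).

z* = -3.1296.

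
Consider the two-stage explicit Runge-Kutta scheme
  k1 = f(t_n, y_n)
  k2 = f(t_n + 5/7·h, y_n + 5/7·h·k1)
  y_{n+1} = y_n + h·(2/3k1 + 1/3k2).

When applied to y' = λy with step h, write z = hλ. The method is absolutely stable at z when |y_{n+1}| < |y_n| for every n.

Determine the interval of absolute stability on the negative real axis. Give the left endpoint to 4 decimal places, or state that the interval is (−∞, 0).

z∈(-4.2000,0).

On y'=λy, z=hλ:
  k1=λy_n ⇒ h·k1=z·y_n;  k2=λ(1+5/7z)y_n ⇒ h·k2=z(1+5/7z)y_n
  y_{n+1}/y_n = 1 + 2/3z + 1/3z(1+5/7z) = 1 + z + 5/21z²
  so R(z) = 1 + z + 5/21z².

Need |R(x)|<1, x<0.
x=-1.59: |R|=0.0119
R=1: x+5/21x²=0 ⇒ x=−21/5=-4.2000; min R=1−1/(4·5/21)=-0.0500>−1
Confirm numerically:
  x=-3.807: |R|=0.64377 <1
  x=-2.955: |R|=0.12405 <1
  x=-2.222: |R|=0.04646 <1
  x=-1.955: |R|=0.04499 <1
  x=-4.349: |R|=1.15429 >1
  x=-4.268: |R|=1.06910 >1
Interval (-4.2000, 0).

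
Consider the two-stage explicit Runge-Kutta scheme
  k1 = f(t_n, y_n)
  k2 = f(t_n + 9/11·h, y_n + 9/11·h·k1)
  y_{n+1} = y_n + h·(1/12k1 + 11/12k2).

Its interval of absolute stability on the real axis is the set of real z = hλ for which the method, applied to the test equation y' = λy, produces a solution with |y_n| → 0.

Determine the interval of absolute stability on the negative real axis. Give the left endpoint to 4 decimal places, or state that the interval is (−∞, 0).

Test eqn y'=λy, z=hλ:
  k1=λy_n ⇒ h·k1=z·y_n;  k2=λ(1+9/11z)y_n ⇒ h·k2=z(1+9/11z)y_n
  y_{n+1}/y_n = 1 + 1/12z + 11/12z(1+9/11z) = 1 + z + 3/4z²
  Hence R(z) = 1 + z + 3/4z².

Solve |R(x)|<1 on ℝ⁻.
x=-1.24: |R|=0.9132
R=1: x+3/4x²=0 ⇒ x=−4/3=-1.3333; min R=1−1/(4·3/4)=0.6667>−1
Confirm numerically:
  x=-1.063: |R|=0.78448 <1
  x=-0.956: |R|=0.72945 <1
  x=-0.870: |R|=0.69768 <1
  x=-1.780: |R|=1.59630 >1
  x=-1.501: |R|=1.18875 >1
Interval (-1.3333, 0).

(-1.3333, 0).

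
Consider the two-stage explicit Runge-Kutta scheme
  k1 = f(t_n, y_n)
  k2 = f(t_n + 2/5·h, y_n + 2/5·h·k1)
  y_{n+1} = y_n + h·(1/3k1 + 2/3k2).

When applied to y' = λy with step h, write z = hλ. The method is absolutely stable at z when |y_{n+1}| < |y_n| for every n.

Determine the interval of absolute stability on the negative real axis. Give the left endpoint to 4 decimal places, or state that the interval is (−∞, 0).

(-3.7500, 0).

With y'=λy (z=hλ):
  k1=λy_n ⇒ h·k1=z·y_n;  k2=λ(1+2/5z)y_n ⇒ h·k2=z(1+2/5z)y_n
  y_{n+1}/y_n = 1 + 1/3z + 2/3z(1+2/5z) = 1 + z + 4/15z²
  ⇒ R(z) = 1 + z + 4/15z².

Find x<0 with |R(x)|<1.
x=-1.64: |R|=0.0772
R=1: x+4/15x²=0 ⇒ x=−15/4=-3.7500; min R=1−1/(4·4/15)=0.0625>−1
Confirm numerically:
  x=-3.699: |R|=0.94969 <1
  x=-3.698: |R|=0.94872 <1
  x=-2.085: |R|=0.07426 <1
  x=-4.247: |R|=1.56287 >1
  x=-4.112: |R|=1.39695 >1
  x=-3.775: |R|=1.02517 >1
Interval (-3.7500, 0).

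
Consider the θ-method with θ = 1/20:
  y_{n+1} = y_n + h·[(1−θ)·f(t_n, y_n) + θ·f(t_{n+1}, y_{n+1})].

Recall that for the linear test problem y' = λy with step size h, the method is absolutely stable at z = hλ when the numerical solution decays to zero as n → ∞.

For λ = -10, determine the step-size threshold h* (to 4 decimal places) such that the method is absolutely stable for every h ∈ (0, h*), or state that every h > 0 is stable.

Set f=λy, z=hλ:
  y_{n+1} = y_n + z·[19/20·y_n + 1/20·y_{n+1}] ⇒ (1 − 1/20z)y_{n+1} = (1 + 19/20z)y_n
  Hence R(z) = (1 + 19/20z)/(1 − 1/20z).

Solve |R(x)|<1 on ℝ⁻.
x=-0.74: |R|=0.2864
R=−1: 1+19/20x = −1+1/20x ⇒ -9/10x=2 ⇒ x=2/(-9/10)=-2.2222
Confirm numerically:
  x=-2.189: |R|=0.97305 <1
  x=-1.738: |R|=0.59904 <1
  x=-1.263: |R|=0.18798 <1
  x=-1.060: |R|=0.00665 <1
  x=-2.771: |R|=1.43380 >1
  x=-2.334: |R|=1.09009 >1
  x=-2.317: |R|=1.07644 >1
Stable set (-2.2222, 0).

(-2.2222,0); λ=-10 ⇒ h* = (20/9)/10 = 0.2222.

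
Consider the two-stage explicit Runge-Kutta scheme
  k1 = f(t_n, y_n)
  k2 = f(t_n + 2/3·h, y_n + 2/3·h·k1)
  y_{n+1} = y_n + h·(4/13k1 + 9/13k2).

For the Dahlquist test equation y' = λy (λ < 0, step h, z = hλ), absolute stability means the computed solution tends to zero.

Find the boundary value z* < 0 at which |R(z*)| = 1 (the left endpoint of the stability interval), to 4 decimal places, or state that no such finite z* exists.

z* = -2.1667.

With y'=λy (z=hλ):
  k1=λy_n ⇒ h·k1=z·y_n;  k2=λ(1+2/3z)y_n ⇒ h·k2=z(1+2/3z)y_n
  y_{n+1}/y_n = 1 + 4/13z + 9/13z(1+2/3z) = 1 + z + 6/13z²
  Hence R(z) = 1 + z + 6/13z².

Boundary: |R(x)|=1, x<0.
x=-0.55: |R|=0.5896
R=1: x+6/13x²=0 ⇒ x=−13/6=-2.1667; min R=1−1/(4·6/13)=0.4583>−1
Confirm numerically:
  x=-1.861: |R|=0.73746 <1
  x=-1.127: |R|=0.45921 <1
  x=-1.101: |R|=0.45848 <1
  x=-2.638: |R|=1.57387 >1
  x=-2.315: |R|=1.15849 >1
  x=-2.202: |R|=1.03591 >1
Interval (-2.1667, 0).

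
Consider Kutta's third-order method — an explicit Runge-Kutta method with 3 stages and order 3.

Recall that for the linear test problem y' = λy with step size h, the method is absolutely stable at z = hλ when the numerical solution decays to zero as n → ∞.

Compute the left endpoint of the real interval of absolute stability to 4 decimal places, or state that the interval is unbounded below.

left endpoint -2.5127.

With y'=λy (z=hλ):
  order 3, 3-stage ⇒ R(z)=1+z+z^2/2+z^3/6
  (e.g. R(-1.68)=-0.05907, |R|=0.05907)

Boundary: |R(x)|=1, x<0.
x=-1.68: |R|=0.0591
|R(-2.85)|=1.6469 |R(-1.19)|=0.2372
Bisect:
  x_lo=-3.3490 |R|=3.0015  x_hi=-0.2321 |R|=0.7927
  mid=-1.79058 |R|=0.14431 →hi
  mid=-2.56981 |R|=1.09632 →lo
  mid=-2.18019 |R|=0.53074 →hi
  mid=-2.37500 |R|=0.78744 →hi
  mid=-2.47241 |R|=0.93489 →hi
  mid=-2.52111 |R|=1.01380 →lo
  mid=-2.49676 |R|=0.97390 →hi
  mid=-2.50893 |R|=0.99374 →hi
  mid=-2.51502 |R|=1.00374 →lo
  ...
  [-2.51293,-2.51274] ⇒ x*=-2.5127
Interval (-2.5127, 0).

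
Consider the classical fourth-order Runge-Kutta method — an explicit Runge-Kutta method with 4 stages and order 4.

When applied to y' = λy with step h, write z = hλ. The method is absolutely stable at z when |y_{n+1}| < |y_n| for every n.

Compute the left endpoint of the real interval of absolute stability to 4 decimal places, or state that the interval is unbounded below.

On y'=λy, z=hλ:
  order 4, 4-stage ⇒ R(z)=1+z+z^2/2+z^3/6+z^4/24
  (e.g. R(-1.75)=0.27881, |R|=0.27881)

Need |R(x)|<1, x<0.
x=-1.75: |R|=0.2788
|R(-1.25)|=0.3075 |R(-1.13)|=0.3359 |R(-0.54)|=0.5831
Bisect:
  x_lo=-3.4535 |R|=2.5718  x_hi=-0.2578 |R|=0.7728
  mid=-1.85561 |R|=0.29514 →hi
  mid=-2.65454 |R|=0.82011 →hi
  mid=-3.05400 |R|=1.48670 →lo
  mid=-2.85427 |R|=1.10907 →lo
  mid=-2.75440 |R|=0.95442 →hi
  mid=-2.80434 |R|=1.02909 →lo
  mid=-2.77937 |R|=0.99111 →hi
  mid=-2.79185 |R|=1.00993 →lo
  mid=-2.78561 |R|=1.00048 →lo
  mid=-2.78249 |R|=0.99578 →hi
  ...
  [-2.78542,-2.78522] ⇒ x*=-2.7853
Interval (-2.7853, 0).

left endpoint -2.7853.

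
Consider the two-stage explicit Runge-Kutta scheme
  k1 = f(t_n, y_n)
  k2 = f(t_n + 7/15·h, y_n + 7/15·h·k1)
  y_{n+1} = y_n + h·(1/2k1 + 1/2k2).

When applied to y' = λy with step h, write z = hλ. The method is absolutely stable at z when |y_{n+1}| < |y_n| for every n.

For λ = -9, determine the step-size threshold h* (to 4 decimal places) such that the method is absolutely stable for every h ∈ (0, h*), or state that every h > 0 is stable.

On y'=λy, z=hλ:
  k1=λy_n ⇒ h·k1=z·y_n;  k2=λ(1+7/15z)y_n ⇒ h·k2=z(1+7/15z)y_n
  y_{n+1}/y_n = 1 + 1/2z + 1/2z(1+7/15z) = 1 + z + 7/30z²
  Hence R(z) = 1 + z + 7/30z².

Solve |R(x)|<1 on ℝ⁻.
x=-1.12: |R|=0.1727
R=1: x+7/30x²=0 ⇒ x=−30/7=-4.2857; min R=1−1/(4·7/30)=-0.0714>−1
Confirm numerically:
  x=-3.021: |R|=0.10850 <1
  x=-2.724: |R|=0.00737 <1
  x=-2.072: |R|=0.07026 <1
  x=-4.818: |R|=1.59840 >1
  x=-4.642: |R|=1.38590 >1
Interval (-4.2857, 0).

(-4.2857,0); λ=-9 ⇒ h* = (30/7)/9 = 0.4762.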